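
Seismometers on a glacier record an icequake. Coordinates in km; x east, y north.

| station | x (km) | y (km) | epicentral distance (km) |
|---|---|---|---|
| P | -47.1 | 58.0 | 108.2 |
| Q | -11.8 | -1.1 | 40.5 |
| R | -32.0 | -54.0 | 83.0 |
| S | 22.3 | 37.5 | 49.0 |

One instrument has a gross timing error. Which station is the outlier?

Solve using three stations at a time. Using P, R, S (subtract circle equations pairwise → linear system) gives (x, y) ≈ (37.9, -9.1).
Distances from that point to each station vs reported:
  P: calculated 108.2 vs reported 108.2 → residual 0.0 km
  Q: calculated 50.3 vs reported 40.5 → residual 9.8 km
  R: calculated 83.1 vs reported 83.0 → residual 0.1 km
  S: calculated 49.1 vs reported 49.0 → residual 0.1 km
P, R, S are mutually consistent (residuals ≈ 0); Q is off by 9.8 km.

Q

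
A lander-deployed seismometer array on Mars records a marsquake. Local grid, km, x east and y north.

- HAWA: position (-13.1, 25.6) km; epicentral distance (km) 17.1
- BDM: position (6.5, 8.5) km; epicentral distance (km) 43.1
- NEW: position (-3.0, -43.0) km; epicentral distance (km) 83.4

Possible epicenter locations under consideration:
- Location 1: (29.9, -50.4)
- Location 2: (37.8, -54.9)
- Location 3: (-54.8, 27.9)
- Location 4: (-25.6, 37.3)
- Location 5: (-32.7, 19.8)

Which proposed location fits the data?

For each candidate, compare |candidate − station| to the reported distance:
Location 1: residuals HAWA 70.2, BDM 20.3, NEW 49.7 → max 70.2 km
Location 2: residuals HAWA 78.1, BDM 27.6, NEW 40.9 → max 78.1 km
Location 3: residuals HAWA 24.7, BDM 21.2, NEW 4.4 → max 24.7 km
Location 4: residuals HAWA 0.0, BDM 0.0, NEW 0.0 → max 0.0 km
Location 5: residuals HAWA 3.3, BDM 2.3, NEW 13.9 → max 13.9 km
Only Location 4 has all residuals ≈ 0.

Location 4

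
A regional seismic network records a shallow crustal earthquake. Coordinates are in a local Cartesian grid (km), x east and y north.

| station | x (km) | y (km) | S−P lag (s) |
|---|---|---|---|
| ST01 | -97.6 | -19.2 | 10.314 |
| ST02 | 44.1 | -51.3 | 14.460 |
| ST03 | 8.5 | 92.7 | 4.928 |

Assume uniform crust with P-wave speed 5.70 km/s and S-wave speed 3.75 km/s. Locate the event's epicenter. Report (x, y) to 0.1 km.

-44.1 km east, 80.4 km north

Distance from S−P lag: d = Δt · v_P v_S / (v_P − v_S) = Δt · (5.70·3.75)/(5.70−3.75) ≈ 10.9615·Δt.
So d_ST01 = 113.06, d_ST02 = 158.50, d_ST03 = 54.02 km.
Circle about each station: (x + 97.6)² + (y + 19.2)² = 113.06²; (x − 44.1)² + (y + 51.3)² = 158.50²; (x − 8.5)² + (y − 92.7)² = 54.02².
Subtracting the ST01 equation from the ST02 and ST03 equations removes the quadratic terms:
283.4 x − 64.2 y = -17657.59
212.2 x + 223.8 y = 8635.54
Solving the 2×2 system: x ≈ -44.1, y ≈ 80.4 km.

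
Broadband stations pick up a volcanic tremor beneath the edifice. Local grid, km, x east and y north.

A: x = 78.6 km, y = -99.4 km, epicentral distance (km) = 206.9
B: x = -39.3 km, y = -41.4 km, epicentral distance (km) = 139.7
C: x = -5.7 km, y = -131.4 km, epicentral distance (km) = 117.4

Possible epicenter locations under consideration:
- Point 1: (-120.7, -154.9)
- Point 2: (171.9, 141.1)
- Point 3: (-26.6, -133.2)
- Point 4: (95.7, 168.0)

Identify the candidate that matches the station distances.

For each candidate, compare |candidate − station| to the reported distance:
Point 1: residuals A 0.0, B 0.0, C 0.0 → max 0.0 km
Point 2: residuals A 51.1, B 139.4, C 207.9 → max 207.9 km
Point 3: residuals A 96.4, B 47.0, C 96.4 → max 96.4 km
Point 4: residuals A 61.0, B 109.4, C 198.7 → max 198.7 km
Only Point 1 has all residuals ≈ 0.

Point 1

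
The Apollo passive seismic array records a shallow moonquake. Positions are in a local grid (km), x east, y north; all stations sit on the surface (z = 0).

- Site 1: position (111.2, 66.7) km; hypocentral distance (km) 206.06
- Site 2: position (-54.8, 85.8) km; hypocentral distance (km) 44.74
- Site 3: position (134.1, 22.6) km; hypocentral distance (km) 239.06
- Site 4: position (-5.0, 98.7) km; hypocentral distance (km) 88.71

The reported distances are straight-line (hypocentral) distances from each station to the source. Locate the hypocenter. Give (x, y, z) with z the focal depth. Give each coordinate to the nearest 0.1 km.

(-90.9, 100.3, 22.1)

Each station gives a sphere (x−x_i)² + (y−y_i)² + z² = d_i² (stations at z=0).
Subtracting the Site 1 sphere from Site 2 and Site 3: z² cancels, leaving linear equations in x and y:
-332.0 x + 38.2 y = 34009.41
45.8 x − 88.2 y = -13009.72
Solving: x ≈ -90.897, y ≈ 100.302 km (keep extra digits for the depth step; rounded: -90.9, 100.3).
Then from the Site 1 sphere: z² = 206.06² − (x − 111.2)² − (y − 66.7)² with x = -90.897, y = 100.302, so z ≈ 22.100 ≈ 22.1 km.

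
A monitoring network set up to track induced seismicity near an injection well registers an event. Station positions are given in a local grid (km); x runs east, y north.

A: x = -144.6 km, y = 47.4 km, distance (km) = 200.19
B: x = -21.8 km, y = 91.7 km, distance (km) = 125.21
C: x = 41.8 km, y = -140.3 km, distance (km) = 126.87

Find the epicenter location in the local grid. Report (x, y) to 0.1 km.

Circle about each station: (x + 144.6)² + (y − 47.4)² = 200.19²; (x + 21.8)² + (y − 91.7)² = 125.21²; (x − 41.8)² + (y + 140.3)² = 126.87².
Subtracting the A equation from the B and C equations removes the quadratic terms:
245.6 x + 88.6 y = 10126.70
372.8 x − 375.4 y = 22255.45
Solving the 2×2 system: x ≈ 46.1, y ≈ -13.5 km.
Check against A (with the unrounded x, y): √((x + 144.6)²+(y − 47.4)²) = 200.19 ≈ 200.19 km. ✓

x ≈ 46.1 km, y ≈ -13.5 km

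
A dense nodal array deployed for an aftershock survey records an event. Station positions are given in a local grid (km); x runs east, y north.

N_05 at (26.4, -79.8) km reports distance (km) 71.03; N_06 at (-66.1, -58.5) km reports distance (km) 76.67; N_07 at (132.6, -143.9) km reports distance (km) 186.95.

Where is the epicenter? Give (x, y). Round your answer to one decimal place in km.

Circle about each station: (x − 26.4)² + (y + 79.8)² = 71.03²; (x + 66.1)² + (y + 58.5)² = 76.67²; (x − 132.6)² + (y + 143.9)² = 186.95².
Subtracting the N_05 equation from the N_06 and N_07 equations removes the quadratic terms:
-185.0 x + 42.6 y = -106.57
212.4 x − 128.2 y = 1319.93
Solving the 2×2 system: x ≈ -2.9, y ≈ -15.1 km.

-2.9 km east, -15.1 km north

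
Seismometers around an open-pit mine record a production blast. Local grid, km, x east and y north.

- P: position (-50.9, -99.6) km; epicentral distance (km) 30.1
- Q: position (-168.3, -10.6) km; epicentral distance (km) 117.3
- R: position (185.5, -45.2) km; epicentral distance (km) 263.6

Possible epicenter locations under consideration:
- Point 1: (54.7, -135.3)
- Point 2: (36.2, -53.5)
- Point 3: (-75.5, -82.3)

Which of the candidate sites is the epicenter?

Point 3

For each candidate, compare |candidate − station| to the reported distance:
Point 1: residuals P 81.4, Q 138.2, R 104.8 → max 138.2 km
Point 2: residuals P 68.4, Q 91.7, R 114.1 → max 114.1 km
Point 3: residuals P 0.0, Q 0.0, R 0.0 → max 0.0 km
Only Point 3 has all residuals ≈ 0.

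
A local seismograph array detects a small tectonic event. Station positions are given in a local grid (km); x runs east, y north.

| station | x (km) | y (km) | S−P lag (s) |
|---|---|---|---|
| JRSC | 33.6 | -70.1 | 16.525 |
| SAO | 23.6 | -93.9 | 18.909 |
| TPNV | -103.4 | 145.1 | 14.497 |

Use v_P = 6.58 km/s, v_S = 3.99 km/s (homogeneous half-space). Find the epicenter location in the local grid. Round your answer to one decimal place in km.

x ≈ 35.6 km, y ≈ 97.4 km

Distance from S−P lag: d = Δt · v_P v_S / (v_P − v_S) = Δt · (6.58·3.99)/(6.58−3.99) ≈ 10.1368·Δt.
So d_JRSC = 167.51, d_SAO = 191.68, d_TPNV = 146.95 km.
Circle about each station: (x − 33.6)² + (y + 70.1)² = 167.51²; (x − 23.6)² + (y + 93.9)² = 191.68²; (x + 103.4)² + (y − 145.1)² = 146.95².
Subtracting pairs of circle equations eliminates x²+y² and gives linear equations (the radical axes):
-20.0 x − 47.6 y = -5350.42
-274.0 x + 430.4 y = 32167.90
Solving the 2×2 system: x ≈ 35.6, y ≈ 97.4 km.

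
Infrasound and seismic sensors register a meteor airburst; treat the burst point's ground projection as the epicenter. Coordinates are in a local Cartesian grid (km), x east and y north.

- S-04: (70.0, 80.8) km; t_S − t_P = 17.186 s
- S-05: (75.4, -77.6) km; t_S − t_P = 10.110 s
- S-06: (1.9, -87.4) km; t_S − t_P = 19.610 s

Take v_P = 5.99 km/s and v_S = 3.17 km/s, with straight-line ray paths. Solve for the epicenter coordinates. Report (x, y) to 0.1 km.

(118.0, -24.5)

Distance from S−P lag: d = Δt · v_P v_S / (v_P − v_S) = Δt · (5.99·3.17)/(5.99−3.17) ≈ 6.7334·Δt.
So d_S-04 = 115.72, d_S-05 = 68.08, d_S-06 = 132.04 km.
Circle about each station: (x − 70.0)² + (y − 80.8)² = 115.72²; (x − 75.4)² + (y + 77.6)² = 68.08²; (x − 1.9)² + (y + 87.4)² = 132.04².
Subtracting the S-04 equation from the S-05 and S-06 equations removes the quadratic terms:
10.8 x − 316.8 y = 9034.51
-136.2 x − 336.4 y = -7829.71
Solving the 2×2 system: x ≈ 118.0, y ≈ -24.5 km.
Check against S-04 (with the unrounded x, y): √((x − 70.0)²+(y − 80.8)²) = 115.72 ≈ 115.72 km. ✓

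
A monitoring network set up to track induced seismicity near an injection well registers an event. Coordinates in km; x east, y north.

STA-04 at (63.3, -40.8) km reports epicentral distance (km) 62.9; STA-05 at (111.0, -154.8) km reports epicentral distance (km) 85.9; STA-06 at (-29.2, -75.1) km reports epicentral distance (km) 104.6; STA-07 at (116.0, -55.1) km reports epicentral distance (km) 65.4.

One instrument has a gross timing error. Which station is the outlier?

Solve using three stations at a time. Using STA-04, STA-06, STA-07 (subtract circle equations pairwise → linear system) gives (x, y) ≈ (71.6, -103.2).
Distances from that point to each station vs reported:
  STA-04: calculated 63.0 vs reported 62.9 → residual 0.1 km
  STA-05: calculated 64.9 vs reported 85.9 → residual 21.0 km
  STA-06: calculated 104.7 vs reported 104.6 → residual 0.1 km
  STA-07: calculated 65.5 vs reported 65.4 → residual 0.1 km
STA-04, STA-06, STA-07 are mutually consistent (residuals ≈ 0); STA-05 is off by 21.0 km.

STA-05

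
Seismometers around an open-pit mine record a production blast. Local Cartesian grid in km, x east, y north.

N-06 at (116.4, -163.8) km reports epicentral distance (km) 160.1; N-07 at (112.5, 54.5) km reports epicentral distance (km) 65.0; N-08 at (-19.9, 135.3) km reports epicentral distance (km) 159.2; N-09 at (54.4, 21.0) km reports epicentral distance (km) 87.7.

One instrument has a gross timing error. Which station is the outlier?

N-08

Solve using three stations at a time. Using N-06, N-07, N-09 (subtract circle equations pairwise → linear system) gives (x, y) ≈ (138.0, -5.2).
Distances from that point to each station vs reported:
  N-06: calculated 160.1 vs reported 160.1 → residual 0.0 km
  N-07: calculated 64.9 vs reported 65.0 → residual 0.1 km
  N-08: calculated 211.4 vs reported 159.2 → residual 52.2 km
  N-09: calculated 87.7 vs reported 87.7 → residual 0.0 km
N-06, N-07, N-09 are mutually consistent (residuals ≈ 0); N-08 is off by 52.2 km.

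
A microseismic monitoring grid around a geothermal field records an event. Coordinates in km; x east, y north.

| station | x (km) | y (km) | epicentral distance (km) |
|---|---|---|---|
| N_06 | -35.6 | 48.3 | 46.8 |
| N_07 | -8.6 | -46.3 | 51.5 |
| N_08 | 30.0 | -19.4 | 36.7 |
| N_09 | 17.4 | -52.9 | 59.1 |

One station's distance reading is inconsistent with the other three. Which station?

Solve using three stations at a time. Using N_07, N_08, N_09 (subtract circle equations pairwise → linear system) gives (x, y) ≈ (1.9, 4.1).
Distances from that point to each station vs reported:
  N_06: calculated 57.9 vs reported 46.8 → residual 11.1 km
  N_07: calculated 51.5 vs reported 51.5 → residual 0.0 km
  N_08: calculated 36.7 vs reported 36.7 → residual 0.0 km
  N_09: calculated 59.1 vs reported 59.1 → residual 0.0 km
N_07, N_08, N_09 are mutually consistent (residuals ≈ 0); N_06 is off by 11.1 km.

N_06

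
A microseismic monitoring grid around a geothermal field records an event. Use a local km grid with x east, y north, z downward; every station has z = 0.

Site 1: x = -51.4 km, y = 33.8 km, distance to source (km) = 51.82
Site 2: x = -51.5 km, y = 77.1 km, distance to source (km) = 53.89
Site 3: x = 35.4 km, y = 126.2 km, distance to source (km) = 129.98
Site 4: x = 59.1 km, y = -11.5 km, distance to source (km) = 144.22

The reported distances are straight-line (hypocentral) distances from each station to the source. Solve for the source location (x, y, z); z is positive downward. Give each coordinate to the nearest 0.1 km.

Each station gives a sphere (x−x_i)² + (y−y_i)² + z² = d_i² (stations at z=0).
Subtracting the Site 1 sphere from Site 2 and Site 3: z² cancels, leaving linear equations in x and y:
-0.2 x + 86.6 y = 4593.44
173.6 x + 184.8 y = -814.29
Solving: x ≈ -61.005, y ≈ 52.901 km (keep extra digits for the depth step; rounded: -61.0, 52.9).
Then from the Site 1 sphere: z² = 51.82² − (x + 51.4)² − (y − 33.8)² with x = -61.005, y = 52.901, so z ≈ 47.204 ≈ 47.2 km.
Check against Site 4 (with the unrounded solution): distance 144.23 ≈ 144.22 km. ✓

(-61.0, 52.9, 47.2)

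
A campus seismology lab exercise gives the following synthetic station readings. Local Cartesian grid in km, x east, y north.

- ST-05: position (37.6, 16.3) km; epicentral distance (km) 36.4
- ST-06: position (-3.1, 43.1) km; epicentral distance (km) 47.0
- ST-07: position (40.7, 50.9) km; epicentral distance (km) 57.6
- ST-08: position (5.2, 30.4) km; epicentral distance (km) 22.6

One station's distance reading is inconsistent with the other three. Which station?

Solve using three stations at a time. Using ST-05, ST-07, ST-08 (subtract circle equations pairwise → linear system) gives (x, y) ≈ (2.2, 8.1).
Distances from that point to each station vs reported:
  ST-05: calculated 36.3 vs reported 36.4 → residual 0.1 km
  ST-06: calculated 35.4 vs reported 47.0 → residual 11.6 km
  ST-07: calculated 57.6 vs reported 57.6 → residual 0.0 km
  ST-08: calculated 22.5 vs reported 22.6 → residual 0.1 km
ST-05, ST-07, ST-08 are mutually consistent (residuals ≈ 0); ST-06 is off by 11.6 km.

ST-06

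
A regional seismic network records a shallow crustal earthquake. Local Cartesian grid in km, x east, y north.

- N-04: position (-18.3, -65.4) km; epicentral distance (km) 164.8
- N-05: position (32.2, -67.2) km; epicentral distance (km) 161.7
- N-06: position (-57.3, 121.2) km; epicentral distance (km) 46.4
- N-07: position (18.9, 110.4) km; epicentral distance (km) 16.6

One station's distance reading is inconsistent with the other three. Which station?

N-06

Solve using three stations at a time. Using N-04, N-05, N-07 (subtract circle equations pairwise → linear system) gives (x, y) ≈ (22.7, 94.2).
Distances from that point to each station vs reported:
  N-04: calculated 164.8 vs reported 164.8 → residual 0.0 km
  N-05: calculated 161.7 vs reported 161.7 → residual 0.0 km
  N-06: calculated 84.4 vs reported 46.4 → residual 38.0 km
  N-07: calculated 16.6 vs reported 16.6 → residual 0.0 km
N-04, N-05, N-07 are mutually consistent (residuals ≈ 0); N-06 is off by 38.0 km.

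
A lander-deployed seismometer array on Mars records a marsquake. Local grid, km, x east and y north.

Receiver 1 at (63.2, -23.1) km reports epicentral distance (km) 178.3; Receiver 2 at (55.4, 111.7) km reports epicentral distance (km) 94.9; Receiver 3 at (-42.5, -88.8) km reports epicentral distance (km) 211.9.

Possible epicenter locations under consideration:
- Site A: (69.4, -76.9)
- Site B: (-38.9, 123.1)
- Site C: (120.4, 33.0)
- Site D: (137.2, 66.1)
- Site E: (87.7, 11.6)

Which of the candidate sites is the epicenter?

For each candidate, compare |candidate − station| to the reported distance:
Site A: residuals Receiver 1 124.1, Receiver 2 94.2, Receiver 3 99.4 → max 124.1 km
Site B: residuals Receiver 1 0.0, Receiver 2 0.1, Receiver 3 0.0 → max 0.1 km
Site C: residuals Receiver 1 98.2, Receiver 2 7.2, Receiver 3 8.5 → max 98.2 km
Site D: residuals Receiver 1 62.4, Receiver 2 1.2, Receiver 3 25.3 → max 62.4 km
Site E: residuals Receiver 1 135.8, Receiver 2 10.3, Receiver 3 47.5 → max 135.8 km
Only Site B has all residuals ≈ 0.

Site B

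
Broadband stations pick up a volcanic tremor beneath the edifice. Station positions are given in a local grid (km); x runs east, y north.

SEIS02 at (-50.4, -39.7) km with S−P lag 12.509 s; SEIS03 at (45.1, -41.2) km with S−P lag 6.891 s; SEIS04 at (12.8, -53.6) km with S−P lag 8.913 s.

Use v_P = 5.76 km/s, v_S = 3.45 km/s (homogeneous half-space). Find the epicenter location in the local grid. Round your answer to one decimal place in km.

Distance from S−P lag: d = Δt · v_P v_S / (v_P − v_S) = Δt · (5.76·3.45)/(5.76−3.45) ≈ 8.6026·Δt.
So d_SEIS02 = 107.61, d_SEIS03 = 59.28, d_SEIS04 = 76.67 km.
Circle about each station: (x + 50.4)² + (y + 39.7)² = 107.61²; (x − 45.1)² + (y + 41.2)² = 59.28²; (x − 12.8)² + (y + 53.6)² = 76.67².
Subtracting pairs of circle equations eliminates x²+y² and gives linear equations (the radical axes):
191.0 x − 3.0 y = 7680.99
126.4 x − 27.8 y = 4622.17
Solving the 2×2 system: x ≈ 40.5, y ≈ 17.9 km.

(40.5, 17.9)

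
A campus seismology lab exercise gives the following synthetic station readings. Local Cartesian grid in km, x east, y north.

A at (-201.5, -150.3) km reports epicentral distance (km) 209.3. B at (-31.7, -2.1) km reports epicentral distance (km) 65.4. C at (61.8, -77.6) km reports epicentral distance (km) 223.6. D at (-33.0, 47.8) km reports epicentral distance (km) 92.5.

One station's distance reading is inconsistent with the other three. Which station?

B

Solve using three stations at a time. Using A, C, D (subtract circle equations pairwise → linear system) gives (x, y) ≈ (-125.4, 44.7).
Distances from that point to each station vs reported:
  A: calculated 209.3 vs reported 209.3 → residual 0.0 km
  B: calculated 104.7 vs reported 65.4 → residual 39.3 km
  C: calculated 223.6 vs reported 223.6 → residual 0.0 km
  D: calculated 92.5 vs reported 92.5 → residual 0.0 km
A, C, D are mutually consistent (residuals ≈ 0); B is off by 39.3 km.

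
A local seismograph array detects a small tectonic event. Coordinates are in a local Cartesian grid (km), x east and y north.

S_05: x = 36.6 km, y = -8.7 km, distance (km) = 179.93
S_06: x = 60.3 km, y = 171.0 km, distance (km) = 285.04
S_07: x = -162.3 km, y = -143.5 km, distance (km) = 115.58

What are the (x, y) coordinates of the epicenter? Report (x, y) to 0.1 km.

-142.1 km east, -29.7 km north

Circle about each station: (x − 36.6)² + (y + 8.7)² = 179.93²; (x − 60.3)² + (y − 171.0)² = 285.04²; (x + 162.3)² + (y + 143.5)² = 115.58².
Subtracting pairs of circle equations eliminates x²+y² and gives linear equations (the radical axes):
47.4 x + 359.4 y = -17411.16
-397.8 x − 269.6 y = 64534.36
Solving the 2×2 system: x ≈ -142.1, y ≈ -29.7 km.
Check against S_05 (with the unrounded x, y): √((x − 36.6)²+(y + 8.7)²) = 179.93 ≈ 179.93 km. ✓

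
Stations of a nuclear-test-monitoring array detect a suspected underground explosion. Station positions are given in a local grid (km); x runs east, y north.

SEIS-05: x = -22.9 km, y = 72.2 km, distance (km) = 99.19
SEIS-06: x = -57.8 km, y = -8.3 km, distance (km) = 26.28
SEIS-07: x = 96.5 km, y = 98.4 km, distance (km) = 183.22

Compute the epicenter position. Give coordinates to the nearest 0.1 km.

Circle about each station: (x + 22.9)² + (y − 72.2)² = 99.19²; (x + 57.8)² + (y + 8.3)² = 26.28²; (x − 96.5)² + (y − 98.4)² = 183.22².
Subtracting the SEIS-05 equation from the SEIS-06 and SEIS-07 equations removes the quadratic terms:
-69.8 x − 161.0 y = 6820.50
238.8 x + 52.4 y = -10473.35
Solving the 2×2 system: x ≈ -38.2, y ≈ -25.8 km.
Check against SEIS-05 (with the unrounded x, y): √((x + 22.9)²+(y − 72.2)²) = 99.19 ≈ 99.19 km. ✓

-38.2 km east, -25.8 km north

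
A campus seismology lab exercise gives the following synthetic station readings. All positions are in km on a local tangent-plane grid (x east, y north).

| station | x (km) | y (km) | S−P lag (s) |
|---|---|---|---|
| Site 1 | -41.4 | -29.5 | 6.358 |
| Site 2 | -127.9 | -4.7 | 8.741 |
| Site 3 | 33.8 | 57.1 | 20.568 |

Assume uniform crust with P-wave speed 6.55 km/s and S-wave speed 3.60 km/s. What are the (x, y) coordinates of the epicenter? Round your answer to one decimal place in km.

(-83.2, -58.4)

Distance from S−P lag: d = Δt · v_P v_S / (v_P − v_S) = Δt · (6.55·3.60)/(6.55−3.60) ≈ 7.9932·Δt.
So d_Site 1 = 50.82, d_Site 2 = 69.87, d_Site 3 = 164.40 km.
Circle about each station: (x + 41.4)² + (y + 29.5)² = 50.82²; (x + 127.9)² + (y + 4.7)² = 69.87²; (x − 33.8)² + (y − 57.1)² = 164.40².
Subtracting pairs of circle equations eliminates x²+y² and gives linear equations (the radical axes):
-173.0 x + 49.6 y = 11497.15
150.4 x + 173.2 y = -22626.05
Solving the 2×2 system: x ≈ -83.2, y ≈ -58.4 km.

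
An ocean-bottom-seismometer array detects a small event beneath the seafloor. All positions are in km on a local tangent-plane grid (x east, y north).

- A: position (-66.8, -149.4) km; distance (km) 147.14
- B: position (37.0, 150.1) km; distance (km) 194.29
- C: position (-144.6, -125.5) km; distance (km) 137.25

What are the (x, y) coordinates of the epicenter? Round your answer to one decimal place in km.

x ≈ -82.5 km, y ≈ -3.1 km

Circle about each station: (x + 66.8)² + (y + 149.4)² = 147.14²; (x − 37.0)² + (y − 150.1)² = 194.29²; (x + 144.6)² + (y + 125.5)² = 137.25².
Subtracting pairs of circle equations eliminates x²+y² and gives linear equations (the radical axes):
207.6 x + 599.0 y = -18982.01
-155.6 x + 47.8 y = 12689.43
Solving the 2×2 system: x ≈ -82.5, y ≈ -3.1 km.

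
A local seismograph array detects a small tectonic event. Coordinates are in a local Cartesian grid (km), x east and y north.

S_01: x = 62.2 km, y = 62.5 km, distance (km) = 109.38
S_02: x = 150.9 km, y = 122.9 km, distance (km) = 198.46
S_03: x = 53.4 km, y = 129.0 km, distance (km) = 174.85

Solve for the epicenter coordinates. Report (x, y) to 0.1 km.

46.2 km east, -45.7 km north

Circle about each station: (x − 62.2)² + (y − 62.5)² = 109.38²; (x − 150.9)² + (y − 122.9)² = 198.46²; (x − 53.4)² + (y − 129.0)² = 174.85².
Subtracting the S_01 equation from the S_02 and S_03 equations removes the quadratic terms:
177.4 x + 120.8 y = 2677.74
-17.6 x + 133.0 y = -6891.07
Solving the 2×2 system: x ≈ 46.2, y ≈ -45.7 km.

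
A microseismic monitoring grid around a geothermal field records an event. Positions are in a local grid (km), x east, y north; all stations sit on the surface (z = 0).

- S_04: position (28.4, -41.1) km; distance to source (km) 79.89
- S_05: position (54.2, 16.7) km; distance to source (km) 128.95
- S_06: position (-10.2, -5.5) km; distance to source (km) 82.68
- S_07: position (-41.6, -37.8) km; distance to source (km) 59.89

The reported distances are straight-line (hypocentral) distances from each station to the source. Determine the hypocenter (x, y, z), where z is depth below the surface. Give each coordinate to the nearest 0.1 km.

Each station gives a sphere (x−x_i)² + (y−y_i)² + z² = d_i² (stations at z=0).
Subtracting the S_04 sphere from S_05 and S_06: z² cancels, leaving linear equations in x and y:
51.6 x + 115.6 y = -9524.93
-77.2 x + 71.2 y = -2815.05
Solving: x ≈ -28.000, y ≈ -69.897 km (keep extra digits for the depth step; rounded: -28.0, -69.9).
Then from the S_04 sphere: z² = 79.89² − (x − 28.4)² − (y + 41.1)² with x = -28.000, y = -69.897, so z ≈ 48.705 ≈ 48.7 km.

(-28.0, -69.9, 48.7)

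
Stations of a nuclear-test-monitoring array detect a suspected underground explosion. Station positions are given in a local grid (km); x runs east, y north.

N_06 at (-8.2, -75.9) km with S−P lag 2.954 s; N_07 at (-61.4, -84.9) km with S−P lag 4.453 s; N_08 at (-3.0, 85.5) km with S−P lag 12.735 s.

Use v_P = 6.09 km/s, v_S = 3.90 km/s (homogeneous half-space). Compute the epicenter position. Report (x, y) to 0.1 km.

-27.6 km east, -50.4 km north

Distance from S−P lag: d = Δt · v_P v_S / (v_P − v_S) = Δt · (6.09·3.90)/(6.09−3.90) ≈ 10.8452·Δt.
So d_N_06 = 32.04, d_N_07 = 48.29, d_N_08 = 138.11 km.
Circle about each station: (x + 8.2)² + (y + 75.9)² = 32.04²; (x + 61.4)² + (y + 84.9)² = 48.29²; (x + 3.0)² + (y − 85.5)² = 138.11².
Subtracting pairs of circle equations eliminates x²+y² and gives linear equations (the radical axes):
-106.4 x − 18.0 y = 3844.56
10.4 x + 322.8 y = -16556.61
Solving the 2×2 system: x ≈ -27.6, y ≈ -50.4 km.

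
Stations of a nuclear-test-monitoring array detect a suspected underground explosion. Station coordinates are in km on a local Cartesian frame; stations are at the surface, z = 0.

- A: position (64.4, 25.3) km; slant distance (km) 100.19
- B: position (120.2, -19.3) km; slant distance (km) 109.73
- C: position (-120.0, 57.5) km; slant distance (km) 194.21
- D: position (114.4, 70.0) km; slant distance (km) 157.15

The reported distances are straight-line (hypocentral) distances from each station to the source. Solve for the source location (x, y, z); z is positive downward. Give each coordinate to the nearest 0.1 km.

Each station gives a sphere (x−x_i)² + (y−y_i)² + z² = d_i² (stations at z=0).
Subtracting the A sphere from B and C: z² cancels, leaving linear equations in x and y:
111.6 x − 89.2 y = 8030.44
-368.8 x + 64.4 y = -14760.69
Solving: x ≈ 31.097, y ≈ -51.122 km (keep extra digits for the depth step; rounded: 31.1, -51.1).
Then from the A sphere: z² = 100.19² − (x − 64.4)² − (y − 25.3)² with x = 31.097, y = -51.122, so z ≈ 55.575 ≈ 55.6 km.
Check against D (with the unrounded solution): distance 157.16 ≈ 157.15 km. ✓

x ≈ 31.1 km, y ≈ -51.1 km, depth ≈ 55.6 km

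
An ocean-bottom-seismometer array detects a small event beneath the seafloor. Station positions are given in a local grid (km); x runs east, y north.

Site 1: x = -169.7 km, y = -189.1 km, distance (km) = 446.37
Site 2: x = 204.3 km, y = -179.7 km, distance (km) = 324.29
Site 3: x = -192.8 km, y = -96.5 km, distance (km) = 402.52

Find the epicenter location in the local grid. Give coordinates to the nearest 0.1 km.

Circle about each station: (x + 169.7)² + (y + 189.1)² = 446.37²; (x − 204.3)² + (y + 179.7)² = 324.29²; (x + 192.8)² + (y + 96.5)² = 402.52².
Subtracting the Site 1 equation from the Site 2 and Site 3 equations removes the quadratic terms:
748.0 x + 18.8 y = 103555.85
-46.2 x + 185.2 y = 19151.02
Solving the 2×2 system: x ≈ 135.0, y ≈ 137.1 km.

(135.0, 137.1)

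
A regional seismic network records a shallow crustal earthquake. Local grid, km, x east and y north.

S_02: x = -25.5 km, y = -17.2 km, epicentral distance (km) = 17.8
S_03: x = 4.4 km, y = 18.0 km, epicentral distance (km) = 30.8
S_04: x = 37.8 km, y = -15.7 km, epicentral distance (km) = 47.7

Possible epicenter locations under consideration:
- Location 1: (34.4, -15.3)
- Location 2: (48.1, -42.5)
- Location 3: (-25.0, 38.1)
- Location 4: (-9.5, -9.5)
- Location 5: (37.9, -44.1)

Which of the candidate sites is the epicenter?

Location 4

For each candidate, compare |candidate − station| to the reported distance:
Location 1: residuals S_02 42.1, S_03 14.0, S_04 44.3 → max 44.3 km
Location 2: residuals S_02 60.0, S_03 43.8, S_04 19.0 → max 60.0 km
Location 3: residuals S_02 37.5, S_03 4.8, S_04 35.0 → max 37.5 km
Location 4: residuals S_02 0.0, S_03 0.0, S_04 0.0 → max 0.0 km
Location 5: residuals S_02 51.1, S_03 39.8, S_04 19.3 → max 51.1 km
Only Location 4 has all residuals ≈ 0.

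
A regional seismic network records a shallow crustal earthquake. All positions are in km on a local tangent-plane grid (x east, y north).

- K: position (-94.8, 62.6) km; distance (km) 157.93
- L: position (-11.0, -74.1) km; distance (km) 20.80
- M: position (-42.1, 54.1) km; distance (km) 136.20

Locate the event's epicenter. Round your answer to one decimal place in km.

Circle about each station: (x + 94.8)² + (y − 62.6)² = 157.93²; (x + 11.0)² + (y + 74.1)² = 20.80²; (x + 42.1)² + (y − 54.1)² = 136.20².
Subtracting the K equation from the L and M equations removes the quadratic terms:
167.6 x − 273.4 y = 17215.25
105.4 x − 17.0 y = -1815.14
Solving the 2×2 system: x ≈ -30.4, y ≈ -81.6 km.
Check against K (with the unrounded x, y): √((x + 94.8)²+(y − 62.6)²) = 157.93 ≈ 157.93 km. ✓

(-30.4, -81.6)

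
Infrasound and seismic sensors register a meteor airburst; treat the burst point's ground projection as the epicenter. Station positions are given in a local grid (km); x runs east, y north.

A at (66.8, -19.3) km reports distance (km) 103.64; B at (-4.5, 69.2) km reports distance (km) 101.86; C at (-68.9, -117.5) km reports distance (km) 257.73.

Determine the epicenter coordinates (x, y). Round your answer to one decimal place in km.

Circle about each station: (x − 66.8)² + (y + 19.3)² = 103.64²; (x + 4.5)² + (y − 69.2)² = 101.86²; (x + 68.9)² + (y + 117.5)² = 257.73².
Subtracting the A equation from the B and C equations removes the quadratic terms:
-142.6 x + 177.0 y = 339.95
-271.4 x − 196.4 y = -41964.77
Solving the 2×2 system: x ≈ 96.8, y ≈ 79.9 km.

(96.8, 79.9)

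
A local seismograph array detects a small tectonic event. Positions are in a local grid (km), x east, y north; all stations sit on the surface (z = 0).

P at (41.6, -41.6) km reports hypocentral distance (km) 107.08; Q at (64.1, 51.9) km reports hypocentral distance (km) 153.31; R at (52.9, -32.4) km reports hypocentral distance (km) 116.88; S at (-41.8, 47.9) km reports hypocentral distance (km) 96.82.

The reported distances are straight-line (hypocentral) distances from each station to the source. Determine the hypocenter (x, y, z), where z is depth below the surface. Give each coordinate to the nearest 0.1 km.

Each station gives a sphere (x−x_i)² + (y−y_i)² + z² = d_i² (stations at z=0).
Subtracting the P sphere from Q and R: z² cancels, leaving linear equations in x and y:
45.0 x + 187.0 y = -8696.53
22.6 x + 18.4 y = -1807.76
Solving: x ≈ -52.391, y ≈ -33.898 km (keep extra digits for the depth step; rounded: -52.4, -33.9).
Then from the P sphere: z² = 107.08² − (x − 41.6)² − (y + 41.6)² with x = -52.391, y = -33.898, so z ≈ 50.720 ≈ 50.7 km.

x ≈ -52.4 km, y ≈ -33.9 km, depth ≈ 50.7 km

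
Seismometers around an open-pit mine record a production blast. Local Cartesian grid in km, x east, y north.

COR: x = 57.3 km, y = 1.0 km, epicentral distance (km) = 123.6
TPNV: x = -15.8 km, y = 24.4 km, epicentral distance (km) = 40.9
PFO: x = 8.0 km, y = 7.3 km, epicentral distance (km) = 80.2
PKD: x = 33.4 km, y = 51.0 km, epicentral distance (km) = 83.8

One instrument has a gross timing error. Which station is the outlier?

TPNV

Solve using three stations at a time. Using COR, PFO, PKD (subtract circle equations pairwise → linear system) gives (x, y) ≈ (-49.5, 63.2).
Distances from that point to each station vs reported:
  COR: calculated 123.6 vs reported 123.6 → residual 0.0 km
  TPNV: calculated 51.4 vs reported 40.9 → residual 10.5 km
  PFO: calculated 80.2 vs reported 80.2 → residual 0.0 km
  PKD: calculated 83.8 vs reported 83.8 → residual 0.0 km
COR, PFO, PKD are mutually consistent (residuals ≈ 0); TPNV is off by 10.5 km.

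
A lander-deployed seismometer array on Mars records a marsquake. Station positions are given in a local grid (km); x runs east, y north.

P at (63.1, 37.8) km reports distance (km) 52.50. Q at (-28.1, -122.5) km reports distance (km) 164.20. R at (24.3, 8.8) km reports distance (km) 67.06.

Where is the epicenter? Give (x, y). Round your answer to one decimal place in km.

Circle about each station: (x − 63.1)² + (y − 37.8)² = 52.50²; (x + 28.1)² + (y + 122.5)² = 164.20²; (x − 24.3)² + (y − 8.8)² = 67.06².
Subtracting pairs of circle equations eliminates x²+y² and gives linear equations (the radical axes):
-182.4 x − 320.6 y = -13819.98
-77.6 x − 58.0 y = -6483.31
Solving the 2×2 system: x ≈ 89.3, y ≈ -7.7 km.
Check against P (with the unrounded x, y): √((x − 63.1)²+(y − 37.8)²) = 52.51 ≈ 52.50 km. ✓

(89.3, -7.7)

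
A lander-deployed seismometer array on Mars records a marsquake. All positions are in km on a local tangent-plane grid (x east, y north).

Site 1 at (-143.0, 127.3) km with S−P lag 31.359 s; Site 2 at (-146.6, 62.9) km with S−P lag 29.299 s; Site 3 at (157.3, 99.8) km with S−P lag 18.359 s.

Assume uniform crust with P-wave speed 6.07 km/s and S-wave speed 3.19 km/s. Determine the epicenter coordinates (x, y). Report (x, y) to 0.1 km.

Distance from S−P lag: d = Δt · v_P v_S / (v_P − v_S) = Δt · (6.07·3.19)/(6.07−3.19) ≈ 6.7234·Δt.
So d_Site 1 = 210.84, d_Site 2 = 196.99, d_Site 3 = 123.43 km.
Circle about each station: (x + 143.0)² + (y − 127.3)² = 210.84²; (x + 146.6)² + (y − 62.9)² = 196.99²; (x − 157.3)² + (y − 99.8)² = 123.43².
Subtracting pairs of circle equations eliminates x²+y² and gives linear equations (the radical axes):
-7.2 x − 128.8 y = -5557.87
600.6 x − 55.0 y = 27267.58
Solving the 2×2 system: x ≈ 49.1, y ≈ 40.4 km.

49.1 km east, 40.4 km north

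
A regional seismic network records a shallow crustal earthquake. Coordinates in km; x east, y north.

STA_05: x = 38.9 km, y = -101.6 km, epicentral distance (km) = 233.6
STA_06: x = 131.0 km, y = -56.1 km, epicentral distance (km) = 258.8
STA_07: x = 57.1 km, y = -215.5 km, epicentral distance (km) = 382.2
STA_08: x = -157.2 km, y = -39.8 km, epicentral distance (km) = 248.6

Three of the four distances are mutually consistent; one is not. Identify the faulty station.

Solve using three stations at a time. Using STA_06, STA_07, STA_08 (subtract circle equations pairwise → linear system) gives (x, y) ≈ (-10.3, 160.7).
Distances from that point to each station vs reported:
  STA_05: calculated 266.9 vs reported 233.6 → residual 33.3 km
  STA_06: calculated 258.8 vs reported 258.8 → residual 0.0 km
  STA_07: calculated 382.2 vs reported 382.2 → residual 0.0 km
  STA_08: calculated 248.6 vs reported 248.6 → residual 0.0 km
STA_06, STA_07, STA_08 are mutually consistent (residuals ≈ 0); STA_05 is off by 33.3 km.

STA_05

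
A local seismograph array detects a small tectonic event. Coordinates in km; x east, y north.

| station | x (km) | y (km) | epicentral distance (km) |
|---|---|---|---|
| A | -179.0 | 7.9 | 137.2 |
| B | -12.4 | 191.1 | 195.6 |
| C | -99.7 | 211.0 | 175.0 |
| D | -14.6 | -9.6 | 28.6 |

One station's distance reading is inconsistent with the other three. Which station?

Solve using three stations at a time. Using A, B, D (subtract circle equations pairwise → linear system) gives (x, y) ≈ (-42.2, -2.2).
Distances from that point to each station vs reported:
  A: calculated 137.2 vs reported 137.2 → residual 0.0 km
  B: calculated 195.6 vs reported 195.6 → residual 0.0 km
  C: calculated 220.8 vs reported 175.0 → residual 45.8 km
  D: calculated 28.6 vs reported 28.6 → residual 0.0 km
A, B, D are mutually consistent (residuals ≈ 0); C is off by 45.8 km.

C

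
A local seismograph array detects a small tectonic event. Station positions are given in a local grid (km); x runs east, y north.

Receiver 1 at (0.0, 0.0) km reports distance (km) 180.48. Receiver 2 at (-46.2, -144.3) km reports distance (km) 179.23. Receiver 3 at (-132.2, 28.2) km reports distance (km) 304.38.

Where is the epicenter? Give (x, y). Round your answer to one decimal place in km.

Circle about each station: x² + y² = 180.48²; (x + 46.2)² + (y + 144.3)² = 179.23²; (x + 132.2)² + (y − 28.2)² = 304.38².
Subtracting the Receiver 1 equation from the Receiver 2 and Receiver 3 equations removes the quadratic terms:
-92.4 x − 288.6 y = 23406.57
-264.4 x + 56.4 y = -41802.07
Solving the 2×2 system: x ≈ 131.8, y ≈ -123.3 km.

131.8 km east, -123.3 km north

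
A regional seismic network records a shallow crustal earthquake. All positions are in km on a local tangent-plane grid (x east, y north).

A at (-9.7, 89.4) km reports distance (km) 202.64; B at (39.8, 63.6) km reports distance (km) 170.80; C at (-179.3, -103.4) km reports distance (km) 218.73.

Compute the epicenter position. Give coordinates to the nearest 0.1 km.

Circle about each station: (x + 9.7)² + (y − 89.4)² = 202.64²; (x − 39.8)² + (y − 63.6)² = 170.80²; (x + 179.3)² + (y + 103.4)² = 218.73².
Subtracting pairs of circle equations eliminates x²+y² and gives linear equations (the radical axes):
99.0 x − 51.6 y = 9432.88
-339.2 x − 385.6 y = 27973.76
Solving the 2×2 system: x ≈ 39.4, y ≈ -107.2 km.

(39.4, -107.2)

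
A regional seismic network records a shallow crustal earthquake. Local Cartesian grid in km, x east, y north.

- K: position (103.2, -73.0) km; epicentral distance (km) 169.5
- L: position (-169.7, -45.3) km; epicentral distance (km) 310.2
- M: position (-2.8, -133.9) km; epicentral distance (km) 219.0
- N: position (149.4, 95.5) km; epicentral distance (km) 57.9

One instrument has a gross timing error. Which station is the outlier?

Solve using three stations at a time. Using L, M, N (subtract circle equations pairwise → linear system) gives (x, y) ≈ (128.0, 41.7).
Distances from that point to each station vs reported:
  K: calculated 117.4 vs reported 169.5 → residual 52.1 km
  L: calculated 310.2 vs reported 310.2 → residual 0.0 km
  M: calculated 219.0 vs reported 219.0 → residual 0.0 km
  N: calculated 57.9 vs reported 57.9 → residual 0.0 km
L, M, N are mutually consistent (residuals ≈ 0); K is off by 52.1 km.

K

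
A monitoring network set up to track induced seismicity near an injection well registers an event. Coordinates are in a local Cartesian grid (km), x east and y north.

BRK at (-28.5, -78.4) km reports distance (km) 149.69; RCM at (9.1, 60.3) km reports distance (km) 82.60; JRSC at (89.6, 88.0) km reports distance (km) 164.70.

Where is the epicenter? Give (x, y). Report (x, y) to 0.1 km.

-73.4 km east, 64.4 km north

Circle about each station: (x + 28.5)² + (y + 78.4)² = 149.69²; (x − 9.1)² + (y − 60.3)² = 82.60²; (x − 89.6)² + (y − 88.0)² = 164.70².
Subtracting the BRK equation from the RCM and JRSC equations removes the quadratic terms:
75.2 x + 277.4 y = 12344.43
236.2 x + 332.8 y = 4094.36
Solving the 2×2 system: x ≈ -73.4, y ≈ 64.4 km.
Check against BRK (with the unrounded x, y): √((x + 28.5)²+(y + 78.4)²) = 149.69 ≈ 149.69 km. ✓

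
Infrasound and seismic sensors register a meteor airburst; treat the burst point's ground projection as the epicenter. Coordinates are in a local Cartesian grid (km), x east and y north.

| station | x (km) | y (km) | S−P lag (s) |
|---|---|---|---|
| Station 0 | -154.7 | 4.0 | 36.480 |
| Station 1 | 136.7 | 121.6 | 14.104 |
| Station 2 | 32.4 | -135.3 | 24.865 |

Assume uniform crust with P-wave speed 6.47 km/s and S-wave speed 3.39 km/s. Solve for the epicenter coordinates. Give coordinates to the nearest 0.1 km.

Distance from S−P lag: d = Δt · v_P v_S / (v_P − v_S) = Δt · (6.47·3.39)/(6.47−3.39) ≈ 7.1212·Δt.
So d_Station 0 = 259.78, d_Station 1 = 100.44, d_Station 2 = 177.07 km.
Circle about each station: (x + 154.7)² + (y − 4.0)² = 259.78²; (x − 136.7)² + (y − 121.6)² = 100.44²; (x − 32.4)² + (y + 135.3)² = 177.07².
Subtracting the Station 0 equation from the Station 1 and Station 2 equations removes the quadratic terms:
582.8 x + 235.2 y = 66922.81
374.2 x − 278.6 y = 31539.62
Solving the 2×2 system: x ≈ 104.1, y ≈ 26.6 km.
Check against Station 0 (with the unrounded x, y): √((x + 154.7)²+(y − 4.0)²) = 259.78 ≈ 259.78 km. ✓

x ≈ 104.1 km, y ≈ 26.6 km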